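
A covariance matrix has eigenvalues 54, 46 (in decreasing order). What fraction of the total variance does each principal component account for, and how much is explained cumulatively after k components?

Step 1 — total variance = trace(Sigma) = Σ λ_i = 54 + 46 = 100.

Step 2 — fraction explained by component i = λ_i / Σ λ:
  PC1: 54/100 = 0.54
  PC2: 46/100 = 0.46

Step 3 — cumulative fraction after k components = (λ_1 + ... + λ_k) / Σ λ:
  k = 1: 54/100 = 0.54
  k = 2: (54 + 46)/100 = 100/100 = 1

Summary (fraction, with percent):

explained: PC1 0.54 (54%), PC2 0.46 (46%);  cumulative: 0.54, 1


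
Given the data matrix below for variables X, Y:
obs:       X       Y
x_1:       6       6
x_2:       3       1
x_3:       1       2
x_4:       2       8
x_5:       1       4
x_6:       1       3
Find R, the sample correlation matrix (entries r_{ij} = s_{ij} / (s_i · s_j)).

Step 1 — column means:
  mean(X) = (6 + 3 + 1 + 2 + 1 + 1) / 6 = 14/6 = 2.3333
  mean(Y) = (6 + 1 + 2 + 8 + 4 + 3) / 6 = 24/6 = 4

Step 2 — sample variances and covariances s[i,j] = (1/(n-1)) · Σ_k (x_{k,i} - mean_i) · (x_{k,j} - mean_j), with n-1 = 5:
  s[X,X] = ((3.6667)·(3.6667) + (0.6667)·(0.6667) + (-1.3333)·(-1.3333) + (-0.3333)·(-0.3333) + (-1.3333)·(-1.3333) + (-1.3333)·(-1.3333)) / 5 = 19.3333/5 = 3.8667
  s[X,Y] = ((3.6667)·(2) + (0.6667)·(-3) + (-1.3333)·(-2) + (-0.3333)·(4) + (-1.3333)·(0) + (-1.3333)·(-1)) / 5 = 8/5 = 1.6
  s[Y,Y] = ((2)·(2) + (-3)·(-3) + (-2)·(-2) + (4)·(4) + (0)·(0) + (-1)·(-1)) / 5 = 34/5 = 6.8
  Sample standard deviations s_i = √(s[i,i]):
  s(X) = √(3.8667) = 1.9664
  s(Y) = √(6.8) = 2.6077

Step 3 — r_{ij} = s_{ij} / (s_i · s_j):
  r[X,X] = 1 (diagonal).
  r[X,Y] = 1.6 / (1.9664 · 2.6077) = 1.6 / 5.1277 = 0.312
  r[Y,Y] = 1 (diagonal).

R is symmetric with unit diagonal. Assembling:

R = [[1, 0.312],
 [0.312, 1]]


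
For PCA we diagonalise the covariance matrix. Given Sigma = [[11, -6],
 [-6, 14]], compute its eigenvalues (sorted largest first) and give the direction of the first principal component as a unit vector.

Step 1 — characteristic polynomial of 2×2 Sigma:
  det(Sigma - λI) = λ² - trace · λ + det = 0.
  trace = 11 + 14 = 25, det = 11·14 - (-6)² = 118.
Step 2 — discriminant:
  Δ = trace² - 4·det = 625 - 472 = 153.
Step 3 — eigenvalues:
  λ = (trace ± √Δ)/2 = (25 ± 12.3693)/2,
  λ_1 = 18.6847,  λ_2 = 6.3153.

Step 4 — unit eigenvector for λ_1: solve (Sigma - λ_1 I)v = 0. First row:
  (11 - 18.6847)·v_x + (-6)·v_y = 0, i.e. (-7.6847)·v_x + (-6)·v_y = 0,
  so v ∝ (b, λ_1 - a) = (-6, 7.6847); multiply by -1 so the first entry is positive: u = (6, -7.6847).
  ||u|| = √((6)² + (-7.6847)²) = √(95.054) ≈ 9.7496,
  v_1 = u/||u|| ≈ (0.6154, -0.7882) (||v_1|| = 1).

λ_1 = 18.6847,  λ_2 = 6.3153;  v_1 ≈ (0.6154, -0.7882)


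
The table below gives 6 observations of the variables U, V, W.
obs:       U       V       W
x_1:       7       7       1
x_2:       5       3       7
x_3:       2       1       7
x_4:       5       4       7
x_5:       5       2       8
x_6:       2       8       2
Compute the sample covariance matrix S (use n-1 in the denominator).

Step 1 — column means:
  mean(U) = (7 + 5 + 2 + 5 + 5 + 2) / 6 = 26/6 = 4.3333
  mean(V) = (7 + 3 + 1 + 4 + 2 + 8) / 6 = 25/6 = 4.1667
  mean(W) = (1 + 7 + 7 + 7 + 8 + 2) / 6 = 32/6 = 5.3333

Step 2 — sample covariance S[i,j] = (1/(n-1)) · Σ_k (x_{k,i} - mean_i) · (x_{k,j} - mean_j), with n-1 = 5.
  S[U,U] = ((2.6667)·(2.6667) + (0.6667)·(0.6667) + (-2.3333)·(-2.3333) + (0.6667)·(0.6667) + (0.6667)·(0.6667) + (-2.3333)·(-2.3333)) / 5 = 19.3333/5 = 3.8667
  S[U,V] = ((2.6667)·(2.8333) + (0.6667)·(-1.1667) + (-2.3333)·(-3.1667) + (0.6667)·(-0.1667) + (0.6667)·(-2.1667) + (-2.3333)·(3.8333)) / 5 = 3.6667/5 = 0.7333
  S[U,W] = ((2.6667)·(-4.3333) + (0.6667)·(1.6667) + (-2.3333)·(1.6667) + (0.6667)·(1.6667) + (0.6667)·(2.6667) + (-2.3333)·(-3.3333)) / 5 = -3.6667/5 = -0.7333
  S[V,V] = ((2.8333)·(2.8333) + (-1.1667)·(-1.1667) + (-3.1667)·(-3.1667) + (-0.1667)·(-0.1667) + (-2.1667)·(-2.1667) + (3.8333)·(3.8333)) / 5 = 38.8333/5 = 7.7667
  S[V,W] = ((2.8333)·(-4.3333) + (-1.1667)·(1.6667) + (-3.1667)·(1.6667) + (-0.1667)·(1.6667) + (-2.1667)·(2.6667) + (3.8333)·(-3.3333)) / 5 = -38.3333/5 = -7.6667
  S[W,W] = ((-4.3333)·(-4.3333) + (1.6667)·(1.6667) + (1.6667)·(1.6667) + (1.6667)·(1.6667) + (2.6667)·(2.6667) + (-3.3333)·(-3.3333)) / 5 = 45.3333/5 = 9.0667

S is symmetric (S[j,i] = S[i,j]). Assembling:

S = [[3.8667, 0.7333, -0.7333],
 [0.7333, 7.7667, -7.6667],
 [-0.7333, -7.6667, 9.0667]]


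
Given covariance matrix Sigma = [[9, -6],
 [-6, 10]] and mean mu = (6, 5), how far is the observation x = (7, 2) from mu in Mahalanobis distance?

Step 1 — centre the observation: (x - mu) = (1, -3).

Step 2 — invert Sigma. det(Sigma) = 9·10 - (-6)² = 54.
  Sigma^{-1} = (1/det) · [[d, -b], [-b, a]] = [[0.1852, 0.1111],
 [0.1111, 0.1667]].

Step 3 — form the quadratic (x - mu)^T · Sigma^{-1} · (x - mu):
  Sigma^{-1} · (x - mu) = (-0.1481, -0.3889).
  (x - mu)^T · [Sigma^{-1} · (x - mu)] = (1)·(-0.1481) + (-3)·(-0.3889) = 1.0185.

Step 4 — take square root: d = √(1.0185) ≈ 1.0092.

d(x, mu) = √(1.0185) ≈ 1.0092


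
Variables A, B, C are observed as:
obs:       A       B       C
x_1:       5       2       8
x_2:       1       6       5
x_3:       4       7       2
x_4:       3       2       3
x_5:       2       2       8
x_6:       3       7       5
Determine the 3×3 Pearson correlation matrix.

Step 1 — column means:
  mean(A) = (5 + 1 + 4 + 3 + 2 + 3) / 6 = 18/6 = 3
  mean(B) = (2 + 6 + 7 + 2 + 2 + 7) / 6 = 26/6 = 4.3333
  mean(C) = (8 + 5 + 2 + 3 + 8 + 5) / 6 = 31/6 = 5.1667

Step 2 — sample variances and covariances s[i,j] = (1/(n-1)) · Σ_k (x_{k,i} - mean_i) · (x_{k,j} - mean_j), with n-1 = 5:
  s[A,A] = ((2)·(2) + (-2)·(-2) + (1)·(1) + (0)·(0) + (-1)·(-1) + (0)·(0)) / 5 = 10/5 = 2
  s[A,B] = ((2)·(-2.3333) + (-2)·(1.6667) + (1)·(2.6667) + (0)·(-2.3333) + (-1)·(-2.3333) + (0)·(2.6667)) / 5 = -3/5 = -0.6
  s[A,C] = ((2)·(2.8333) + (-2)·(-0.1667) + (1)·(-3.1667) + (0)·(-2.1667) + (-1)·(2.8333) + (0)·(-0.1667)) / 5 = 0/5 = 0
  s[B,B] = ((-2.3333)·(-2.3333) + (1.6667)·(1.6667) + (2.6667)·(2.6667) + (-2.3333)·(-2.3333) + (-2.3333)·(-2.3333) + (2.6667)·(2.6667)) / 5 = 33.3333/5 = 6.6667
  s[B,C] = ((-2.3333)·(2.8333) + (1.6667)·(-0.1667) + (2.6667)·(-3.1667) + (-2.3333)·(-2.1667) + (-2.3333)·(2.8333) + (2.6667)·(-0.1667)) / 5 = -17.3333/5 = -3.4667
  s[C,C] = ((2.8333)·(2.8333) + (-0.1667)·(-0.1667) + (-3.1667)·(-3.1667) + (-2.1667)·(-2.1667) + (2.8333)·(2.8333) + (-0.1667)·(-0.1667)) / 5 = 30.8333/5 = 6.1667
  Sample standard deviations s_i = √(s[i,i]):
  s(A) = √(2) = 1.4142
  s(B) = √(6.6667) = 2.582
  s(C) = √(6.1667) = 2.4833

Step 3 — r_{ij} = s_{ij} / (s_i · s_j):
  r[A,A] = 1 (diagonal).
  r[A,B] = -0.6 / (1.4142 · 2.582) = -0.6 / 3.6515 = -0.1643
  r[A,C] = 0 / (1.4142 · 2.4833) = 0 / 3.5119 = 0
  r[B,B] = 1 (diagonal).
  r[B,C] = -3.4667 / (2.582 · 2.4833) = -3.4667 / 6.4118 = -0.5407
  r[C,C] = 1 (diagonal).

R is symmetric with unit diagonal. Assembling:

R = [[1, -0.1643, 0],
 [-0.1643, 1, -0.5407],
 [0, -0.5407, 1]]


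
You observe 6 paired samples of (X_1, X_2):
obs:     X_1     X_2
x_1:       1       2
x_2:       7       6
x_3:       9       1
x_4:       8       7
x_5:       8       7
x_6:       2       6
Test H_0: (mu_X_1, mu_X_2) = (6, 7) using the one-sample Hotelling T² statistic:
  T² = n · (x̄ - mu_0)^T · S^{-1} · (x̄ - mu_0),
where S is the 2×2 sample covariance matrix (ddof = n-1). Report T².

Step 1 — sample mean vector:
  mean(X_1) = (1 + 7 + 9 + 8 + 8 + 2) / 6 = 35/6 = 5.8333
  mean(X_2) = (2 + 6 + 1 + 7 + 7 + 6) / 6 = 29/6 = 4.8333
  x̄ = (5.8333, 4.8333),  deviation x̄ - mu_0 = (5.8333, 4.8333) - (6, 7) = (-0.1667, -2.1667).

Step 2 — sample covariance matrix, S[i,j] = (1/(n-1)) · Σ_k (x_{k,i} - mean_i) · (x_{k,j} - mean_j), divisor n-1 = 5:
  S[X_1,X_1] = ((-4.8333)·(-4.8333) + (1.1667)·(1.1667) + (3.1667)·(3.1667) + (2.1667)·(2.1667) + (2.1667)·(2.1667) + (-3.8333)·(-3.8333)) / 5 = 58.8333/5 = 11.7667
  S[X_1,X_2] = ((-4.8333)·(-2.8333) + (1.1667)·(1.1667) + (3.1667)·(-3.8333) + (2.1667)·(2.1667) + (2.1667)·(2.1667) + (-3.8333)·(1.1667)) / 5 = 7.8333/5 = 1.5667
  S[X_2,X_2] = ((-2.8333)·(-2.8333) + (1.1667)·(1.1667) + (-3.8333)·(-3.8333) + (2.1667)·(2.1667) + (2.1667)·(2.1667) + (1.1667)·(1.1667)) / 5 = 34.8333/5 = 6.9667
  S = [[11.7667, 1.5667],
 [1.5667, 6.9667]].

Step 3 — invert S. det(S) = 11.7667·6.9667 - (1.5667)² = 79.52.
  S^{-1} = (1/det) · [[d, -b], [-b, a]] = [[0.0876, -0.0197],
 [-0.0197, 0.148]].

Step 4 — quadratic form (x̄ - mu_0)^T · S^{-1} · (x̄ - mu_0):
  S^{-1} · (x̄ - mu_0) = (0.0281, -0.3173),
  (x̄ - mu_0)^T · [...] = (-0.1667)·(0.0281) + (-2.1667)·(-0.3173) = 0.6828.

Step 5 — scale by n: T² = 6 · 0.6828 = 4.0971.

T² ≈ 4.0971


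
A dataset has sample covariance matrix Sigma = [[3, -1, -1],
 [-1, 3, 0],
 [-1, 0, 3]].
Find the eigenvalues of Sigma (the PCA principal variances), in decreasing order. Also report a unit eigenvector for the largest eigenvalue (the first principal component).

Step 1 — characteristic polynomial p(λ) = det(λI - Sigma) = λ³ - tr·λ² + c_1·λ - det, where tr = trace, c_1 = sum of the principal 2×2 minors, det = det(Sigma):
  tr = 3 + 3 + 3 = 9,
  c_1 = (3·3 - (-1)²) + (3·3 - (-1)²) + (3·3 - (0)²) = 8 + 8 + 9 = 25,
  det = 3·(3·3 - (0)²) - (-1)·((-1)·3 - (0)·(-1)) + (-1)·((-1)·(0) - 3·(-1)) = 3·(9) - (-1)·(-3) + (-1)·(3) = 21.
  So p(λ) = λ³ - 9λ² + 25λ - 21.
Step 2 — look for an integer root (rational root theorem: any rational root is an integer divisor of 21). Testing λ = 3:
  p(3) = 27 - 81 + 75 - 21 = 0  ✓
  Dividing out (λ - 3): p(λ) = (λ - 3)(λ² - 6λ + 7).
Step 3 — remaining eigenvalues from the quadratic λ² - 6λ + 7 = 0:
  Δ = 6² - 4·7 = 36 - 28 = 8,  λ = (6 ± √8)/2 = (6 ± 2.8284)/2 ≈ 4.4142 or 1.5858.
  Sorted: λ_1 = 4.4142,  λ_2 = 3,  λ_3 = 1.5858  (check: sum = 9 = tr ✓).

Step 4 — unit eigenvector for λ_1 ≈ 4.4142: v spans the null space of (Sigma - λ_1 I), whose rows are
  r_1 = (-1.4142, -1, -1),  r_2 = (-1, -1.4142, 0),  r_3 = (-1, 0, -1.4142).
  v is orthogonal to every row, so take v ∝ r_1 × r_2 = ((-1)·(0) - (-1)·(-1.4142), (-1)·(-1) - (-1.4142)·(0), (-1.4142)·(-1.4142) - (-1)·(-1)) ≈ (-1.4142, 1, 1).
  Rescale (multiply by -1 so the first nonzero entry is positive): u = (1.4142, -1, -1).
  ||u|| = √((1.4142)² + (-1)² + (-1)²) = √(4) ≈ 2,  v_1 = u/||u|| ≈ (0.7071, -0.5, -0.5) (||v_1|| = 1).

λ_1 = 4.4142,  λ_2 = 3,  λ_3 = 1.5858;  v_1 ≈ (0.7071, -0.5, -0.5)


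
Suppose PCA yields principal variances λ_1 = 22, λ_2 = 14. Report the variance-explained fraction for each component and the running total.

Step 1 — total variance = trace(Sigma) = Σ λ_i = 22 + 14 = 36.

Step 2 — fraction explained by component i = λ_i / Σ λ:
  PC1: 22/36 = 0.6111
  PC2: 14/36 = 0.3889

Step 3 — cumulative fraction after k components = (λ_1 + ... + λ_k) / Σ λ:
  k = 1: 22/36 = 0.6111
  k = 2: (22 + 14)/36 = 36/36 = 1

Summary (fraction, with percent):

explained: PC1 0.6111 (61.11%), PC2 0.3889 (38.89%);  cumulative: 0.6111, 1


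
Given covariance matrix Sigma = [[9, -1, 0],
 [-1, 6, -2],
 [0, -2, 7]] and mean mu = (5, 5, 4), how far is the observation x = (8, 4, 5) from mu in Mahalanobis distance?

Step 1 — centre the observation: (x - mu) = (3, -1, 1).

Step 2 — invert Sigma (cofactor / det for 3×3, or solve directly):
  Sigma^{-1} = [[0.1134, 0.0209, 0.006],
 [0.0209, 0.1881, 0.0537],
 [0.006, 0.0537, 0.1582]].

Step 3 — form the quadratic (x - mu)^T · Sigma^{-1} · (x - mu):
  Sigma^{-1} · (x - mu) = (0.3254, -0.0716, 0.1224).
  (x - mu)^T · [Sigma^{-1} · (x - mu)] = (3)·(0.3254) + (-1)·(-0.0716) + (1)·(0.1224) = 1.1701.

Step 4 — take square root: d = √(1.1701) ≈ 1.0817.

d(x, mu) = √(1.1701) ≈ 1.0817


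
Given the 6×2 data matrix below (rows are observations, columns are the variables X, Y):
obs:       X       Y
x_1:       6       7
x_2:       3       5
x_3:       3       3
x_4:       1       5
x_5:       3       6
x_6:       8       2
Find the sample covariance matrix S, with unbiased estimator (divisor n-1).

Step 1 — column means:
  mean(X) = (6 + 3 + 3 + 1 + 3 + 8) / 6 = 24/6 = 4
  mean(Y) = (7 + 5 + 3 + 5 + 6 + 2) / 6 = 28/6 = 4.6667

Step 2 — sample covariance S[i,j] = (1/(n-1)) · Σ_k (x_{k,i} - mean_i) · (x_{k,j} - mean_j), with n-1 = 5.
  S[X,X] = ((2)·(2) + (-1)·(-1) + (-1)·(-1) + (-3)·(-3) + (-1)·(-1) + (4)·(4)) / 5 = 32/5 = 6.4
  S[X,Y] = ((2)·(2.3333) + (-1)·(0.3333) + (-1)·(-1.6667) + (-3)·(0.3333) + (-1)·(1.3333) + (4)·(-2.6667)) / 5 = -7/5 = -1.4
  S[Y,Y] = ((2.3333)·(2.3333) + (0.3333)·(0.3333) + (-1.6667)·(-1.6667) + (0.3333)·(0.3333) + (1.3333)·(1.3333) + (-2.6667)·(-2.6667)) / 5 = 17.3333/5 = 3.4667

S is symmetric (S[j,i] = S[i,j]). Assembling:

S = [[6.4, -1.4],
 [-1.4, 3.4667]]


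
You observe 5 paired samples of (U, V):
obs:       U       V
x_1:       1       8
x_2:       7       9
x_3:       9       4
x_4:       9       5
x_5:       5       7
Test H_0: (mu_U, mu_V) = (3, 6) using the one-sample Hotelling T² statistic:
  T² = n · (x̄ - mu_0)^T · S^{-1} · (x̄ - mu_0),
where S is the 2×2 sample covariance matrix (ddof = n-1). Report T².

Step 1 — sample mean vector:
  mean(U) = (1 + 7 + 9 + 9 + 5) / 5 = 31/5 = 6.2
  mean(V) = (8 + 9 + 4 + 5 + 7) / 5 = 33/5 = 6.6
  x̄ = (6.2, 6.6),  deviation x̄ - mu_0 = (6.2, 6.6) - (3, 6) = (3.2, 0.6).

Step 2 — sample covariance matrix, S[i,j] = (1/(n-1)) · Σ_k (x_{k,i} - mean_i) · (x_{k,j} - mean_j), divisor n-1 = 4:
  S[U,U] = ((-5.2)·(-5.2) + (0.8)·(0.8) + (2.8)·(2.8) + (2.8)·(2.8) + (-1.2)·(-1.2)) / 4 = 44.8/4 = 11.2
  S[U,V] = ((-5.2)·(1.4) + (0.8)·(2.4) + (2.8)·(-2.6) + (2.8)·(-1.6) + (-1.2)·(0.4)) / 4 = -17.6/4 = -4.4
  S[V,V] = ((1.4)·(1.4) + (2.4)·(2.4) + (-2.6)·(-2.6) + (-1.6)·(-1.6) + (0.4)·(0.4)) / 4 = 17.2/4 = 4.3
  S = [[11.2, -4.4],
 [-4.4, 4.3]].

Step 3 — invert S. det(S) = 11.2·4.3 - (-4.4)² = 28.8.
  S^{-1} = (1/det) · [[d, -b], [-b, a]] = [[0.1493, 0.1528],
 [0.1528, 0.3889]].

Step 4 — quadratic form (x̄ - mu_0)^T · S^{-1} · (x̄ - mu_0):
  S^{-1} · (x̄ - mu_0) = (0.5694, 0.7222),
  (x̄ - mu_0)^T · [...] = (3.2)·(0.5694) + (0.6)·(0.7222) = 2.2556.

Step 5 — scale by n: T² = 5 · 2.2556 = 11.2778.

T² ≈ 11.2778


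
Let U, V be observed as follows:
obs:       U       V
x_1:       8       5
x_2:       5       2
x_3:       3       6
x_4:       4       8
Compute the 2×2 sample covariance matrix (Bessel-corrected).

Step 1 — column means:
  mean(U) = (8 + 5 + 3 + 4) / 4 = 20/4 = 5
  mean(V) = (5 + 2 + 6 + 8) / 4 = 21/4 = 5.25

Step 2 — sample covariance S[i,j] = (1/(n-1)) · Σ_k (x_{k,i} - mean_i) · (x_{k,j} - mean_j), with n-1 = 3.
  S[U,U] = ((3)·(3) + (0)·(0) + (-2)·(-2) + (-1)·(-1)) / 3 = 14/3 = 4.6667
  S[U,V] = ((3)·(-0.25) + (0)·(-3.25) + (-2)·(0.75) + (-1)·(2.75)) / 3 = -5/3 = -1.6667
  S[V,V] = ((-0.25)·(-0.25) + (-3.25)·(-3.25) + (0.75)·(0.75) + (2.75)·(2.75)) / 3 = 18.75/3 = 6.25

S is symmetric (S[j,i] = S[i,j]). Assembling:

S = [[4.6667, -1.6667],
 [-1.6667, 6.25]]


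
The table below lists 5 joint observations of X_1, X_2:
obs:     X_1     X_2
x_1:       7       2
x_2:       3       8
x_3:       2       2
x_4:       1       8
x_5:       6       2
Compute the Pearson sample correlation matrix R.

Step 1 — column means:
  mean(X_1) = (7 + 3 + 2 + 1 + 6) / 5 = 19/5 = 3.8
  mean(X_2) = (2 + 8 + 2 + 8 + 2) / 5 = 22/5 = 4.4

Step 2 — sample variances and covariances s[i,j] = (1/(n-1)) · Σ_k (x_{k,i} - mean_i) · (x_{k,j} - mean_j), with n-1 = 4:
  s[X_1,X_1] = ((3.2)·(3.2) + (-0.8)·(-0.8) + (-1.8)·(-1.8) + (-2.8)·(-2.8) + (2.2)·(2.2)) / 4 = 26.8/4 = 6.7
  s[X_1,X_2] = ((3.2)·(-2.4) + (-0.8)·(3.6) + (-1.8)·(-2.4) + (-2.8)·(3.6) + (2.2)·(-2.4)) / 4 = -21.6/4 = -5.4
  s[X_2,X_2] = ((-2.4)·(-2.4) + (3.6)·(3.6) + (-2.4)·(-2.4) + (3.6)·(3.6) + (-2.4)·(-2.4)) / 4 = 43.2/4 = 10.8
  Sample standard deviations s_i = √(s[i,i]):
  s(X_1) = √(6.7) = 2.5884
  s(X_2) = √(10.8) = 3.2863

Step 3 — r_{ij} = s_{ij} / (s_i · s_j):
  r[X_1,X_1] = 1 (diagonal).
  r[X_1,X_2] = -5.4 / (2.5884 · 3.2863) = -5.4 / 8.5065 = -0.6348
  r[X_2,X_2] = 1 (diagonal).

R is symmetric with unit diagonal. Assembling:

R = [[1, -0.6348],
 [-0.6348, 1]]


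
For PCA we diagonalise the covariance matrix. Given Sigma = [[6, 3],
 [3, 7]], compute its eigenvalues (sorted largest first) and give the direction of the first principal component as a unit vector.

Step 1 — characteristic polynomial of 2×2 Sigma:
  det(Sigma - λI) = λ² - trace · λ + det = 0.
  trace = 6 + 7 = 13, det = 6·7 - (3)² = 33.
Step 2 — discriminant:
  Δ = trace² - 4·det = 169 - 132 = 37.
Step 3 — eigenvalues:
  λ = (trace ± √Δ)/2 = (13 ± 6.0828)/2,
  λ_1 = 9.5414,  λ_2 = 3.4586.

Step 4 — unit eigenvector for λ_1: solve (Sigma - λ_1 I)v = 0. First row:
  (6 - 9.5414)·v_x + (3)·v_y = 0, i.e. (-3.5414)·v_x + (3)·v_y = 0,
  so v ∝ (b, λ_1 - a) = (3, 3.5414) = u.
  ||u|| = √((3)² + (3.5414)²) = √(21.5414) ≈ 4.6413,
  v_1 = u/||u|| ≈ (0.6464, 0.763) (||v_1|| = 1).

λ_1 = 9.5414,  λ_2 = 3.4586;  v_1 ≈ (0.6464, 0.763)


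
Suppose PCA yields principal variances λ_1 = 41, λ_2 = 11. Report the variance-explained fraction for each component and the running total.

Step 1 — total variance = trace(Sigma) = Σ λ_i = 41 + 11 = 52.

Step 2 — fraction explained by component i = λ_i / Σ λ:
  PC1: 41/52 = 0.7885
  PC2: 11/52 = 0.2115

Step 3 — cumulative fraction after k components = (λ_1 + ... + λ_k) / Σ λ:
  k = 1: 41/52 = 0.7885
  k = 2: (41 + 11)/52 = 52/52 = 1

Summary (fraction, with percent):

explained: PC1 0.7885 (78.85%), PC2 0.2115 (21.15%);  cumulative: 0.7885, 1


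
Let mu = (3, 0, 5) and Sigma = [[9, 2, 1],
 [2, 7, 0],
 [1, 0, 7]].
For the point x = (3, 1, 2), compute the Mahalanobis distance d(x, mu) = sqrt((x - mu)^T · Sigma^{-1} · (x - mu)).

Step 1 — centre the observation: (x - mu) = (0, 1, -3).

Step 2 — invert Sigma (cofactor / det for 3×3, or solve directly):
  Sigma^{-1} = [[0.1207, -0.0345, -0.0172],
 [-0.0345, 0.1527, 0.0049],
 [-0.0172, 0.0049, 0.1453]].

Step 3 — form the quadratic (x - mu)^T · Sigma^{-1} · (x - mu):
  Sigma^{-1} · (x - mu) = (0.0172, 0.1379, -0.431).
  (x - mu)^T · [Sigma^{-1} · (x - mu)] = (0)·(0.0172) + (1)·(0.1379) + (-3)·(-0.431) = 1.431.

Step 4 — take square root: d = √(1.431) ≈ 1.1963.

d(x, mu) = √(1.431) ≈ 1.1963


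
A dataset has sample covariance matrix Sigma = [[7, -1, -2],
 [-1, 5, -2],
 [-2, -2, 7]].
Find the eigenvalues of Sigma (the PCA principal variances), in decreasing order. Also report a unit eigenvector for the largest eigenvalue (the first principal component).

Step 1 — characteristic polynomial p(λ) = det(λI - Sigma) = λ³ - tr·λ² + c_1·λ - det, where tr = trace, c_1 = sum of the principal 2×2 minors, det = det(Sigma):
  tr = 7 + 5 + 7 = 19,
  c_1 = (7·5 - (-1)²) + (7·7 - (-2)²) + (5·7 - (-2)²) = 34 + 45 + 31 = 110,
  det = 7·(5·7 - (-2)²) - (-1)·((-1)·7 - (-2)·(-2)) + (-2)·((-1)·(-2) - 5·(-2)) = 7·(31) - (-1)·(-11) + (-2)·(12) = 182.
  So p(λ) = λ³ - 19λ² + 110λ - 182.
Step 2 — look for an integer root (rational root theorem: any rational root is an integer divisor of 182). Testing λ = 7:
  p(7) = 343 - 931 + 770 - 182 = 0  ✓
  Dividing out (λ - 7): p(λ) = (λ - 7)(λ² - 12λ + 26).
Step 3 — remaining eigenvalues from the quadratic λ² - 12λ + 26 = 0:
  Δ = 12² - 4·26 = 144 - 104 = 40,  λ = (12 ± √40)/2 = (12 ± 6.3246)/2 ≈ 9.1623 or 2.8377.
  Sorted: λ_1 = 9.1623,  λ_2 = 7,  λ_3 = 2.8377  (check: sum = 19 = tr ✓).

Step 4 — unit eigenvector for λ_1 ≈ 9.1623: v spans the null space of (Sigma - λ_1 I), whose rows are
  r_1 = (-2.1623, -1, -2),  r_2 = (-1, -4.1623, -2),  r_3 = (-2, -2, -2.1623).
  v is orthogonal to every row, so take v ∝ r_1 × r_2 = ((-1)·(-2) - (-2)·(-4.1623), (-2)·(-1) - (-2.1623)·(-2), (-2.1623)·(-4.1623) - (-1)·(-1)) ≈ (-6.3246, -2.3246, 8).
  Rescale (multiply by -1 so the first nonzero entry is positive): u = (6.3246, 2.3246, -8).
  ||u|| = √((6.3246)² + (2.3246)² + (-8)²) = √(109.4036) ≈ 10.4596,  v_1 = u/||u|| ≈ (0.6047, 0.2222, -0.7648) (||v_1|| = 1).

λ_1 = 9.1623,  λ_2 = 7,  λ_3 = 2.8377;  v_1 ≈ (0.6047, 0.2222, -0.7648)


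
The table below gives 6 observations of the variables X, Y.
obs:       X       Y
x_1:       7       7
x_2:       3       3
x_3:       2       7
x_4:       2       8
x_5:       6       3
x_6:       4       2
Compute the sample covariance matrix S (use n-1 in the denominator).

Step 1 — column means:
  mean(X) = (7 + 3 + 2 + 2 + 6 + 4) / 6 = 24/6 = 4
  mean(Y) = (7 + 3 + 7 + 8 + 3 + 2) / 6 = 30/6 = 5

Step 2 — sample covariance S[i,j] = (1/(n-1)) · Σ_k (x_{k,i} - mean_i) · (x_{k,j} - mean_j), with n-1 = 5.
  S[X,X] = ((3)·(3) + (-1)·(-1) + (-2)·(-2) + (-2)·(-2) + (2)·(2) + (0)·(0)) / 5 = 22/5 = 4.4
  S[X,Y] = ((3)·(2) + (-1)·(-2) + (-2)·(2) + (-2)·(3) + (2)·(-2) + (0)·(-3)) / 5 = -6/5 = -1.2
  S[Y,Y] = ((2)·(2) + (-2)·(-2) + (2)·(2) + (3)·(3) + (-2)·(-2) + (-3)·(-3)) / 5 = 34/5 = 6.8

S is symmetric (S[j,i] = S[i,j]). Assembling:

S = [[4.4, -1.2],
 [-1.2, 6.8]]


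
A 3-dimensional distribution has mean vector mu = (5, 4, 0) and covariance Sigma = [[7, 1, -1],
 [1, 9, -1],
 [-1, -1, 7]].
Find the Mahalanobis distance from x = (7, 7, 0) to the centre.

Step 1 — centre the observation: (x - mu) = (2, 3, 0).

Step 2 — invert Sigma (cofactor / det for 3×3, or solve directly):
  Sigma^{-1} = [[0.1476, -0.0143, 0.019],
 [-0.0143, 0.1143, 0.0143],
 [0.019, 0.0143, 0.1476]].

Step 3 — form the quadratic (x - mu)^T · Sigma^{-1} · (x - mu):
  Sigma^{-1} · (x - mu) = (0.2524, 0.3143, 0.081).
  (x - mu)^T · [Sigma^{-1} · (x - mu)] = (2)·(0.2524) + (3)·(0.3143) + (0)·(0.081) = 1.4476.

Step 4 — take square root: d = √(1.4476) ≈ 1.2032.

d(x, mu) = √(1.4476) ≈ 1.2032


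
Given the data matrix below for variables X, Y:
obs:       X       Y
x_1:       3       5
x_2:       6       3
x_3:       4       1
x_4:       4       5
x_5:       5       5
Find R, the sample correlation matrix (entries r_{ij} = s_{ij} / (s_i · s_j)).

Step 1 — column means:
  mean(X) = (3 + 6 + 4 + 4 + 5) / 5 = 22/5 = 4.4
  mean(Y) = (5 + 3 + 1 + 5 + 5) / 5 = 19/5 = 3.8

Step 2 — sample variances and covariances s[i,j] = (1/(n-1)) · Σ_k (x_{k,i} - mean_i) · (x_{k,j} - mean_j), with n-1 = 4:
  s[X,X] = ((-1.4)·(-1.4) + (1.6)·(1.6) + (-0.4)·(-0.4) + (-0.4)·(-0.4) + (0.6)·(0.6)) / 4 = 5.2/4 = 1.3
  s[X,Y] = ((-1.4)·(1.2) + (1.6)·(-0.8) + (-0.4)·(-2.8) + (-0.4)·(1.2) + (0.6)·(1.2)) / 4 = -1.6/4 = -0.4
  s[Y,Y] = ((1.2)·(1.2) + (-0.8)·(-0.8) + (-2.8)·(-2.8) + (1.2)·(1.2) + (1.2)·(1.2)) / 4 = 12.8/4 = 3.2
  Sample standard deviations s_i = √(s[i,i]):
  s(X) = √(1.3) = 1.1402
  s(Y) = √(3.2) = 1.7889

Step 3 — r_{ij} = s_{ij} / (s_i · s_j):
  r[X,X] = 1 (diagonal).
  r[X,Y] = -0.4 / (1.1402 · 1.7889) = -0.4 / 2.0396 = -0.1961
  r[Y,Y] = 1 (diagonal).

R is symmetric with unit diagonal. Assembling:

R = [[1, -0.1961],
 [-0.1961, 1]]


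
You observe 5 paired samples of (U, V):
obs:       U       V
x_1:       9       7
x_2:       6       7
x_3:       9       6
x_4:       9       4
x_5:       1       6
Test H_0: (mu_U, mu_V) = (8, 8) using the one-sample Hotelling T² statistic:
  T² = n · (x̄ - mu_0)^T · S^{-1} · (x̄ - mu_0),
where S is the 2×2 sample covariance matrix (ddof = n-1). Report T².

Step 1 — sample mean vector:
  mean(U) = (9 + 6 + 9 + 9 + 1) / 5 = 34/5 = 6.8
  mean(V) = (7 + 7 + 6 + 4 + 6) / 5 = 30/5 = 6
  x̄ = (6.8, 6),  deviation x̄ - mu_0 = (6.8, 6) - (8, 8) = (-1.2, -2).

Step 2 — sample covariance matrix, S[i,j] = (1/(n-1)) · Σ_k (x_{k,i} - mean_i) · (x_{k,j} - mean_j), divisor n-1 = 4:
  S[U,U] = ((2.2)·(2.2) + (-0.8)·(-0.8) + (2.2)·(2.2) + (2.2)·(2.2) + (-5.8)·(-5.8)) / 4 = 48.8/4 = 12.2
  S[U,V] = ((2.2)·(1) + (-0.8)·(1) + (2.2)·(0) + (2.2)·(-2) + (-5.8)·(0)) / 4 = -3/4 = -0.75
  S[V,V] = ((1)·(1) + (1)·(1) + (0)·(0) + (-2)·(-2) + (0)·(0)) / 4 = 6/4 = 1.5
  S = [[12.2, -0.75],
 [-0.75, 1.5]].

Step 3 — invert S. det(S) = 12.2·1.5 - (-0.75)² = 17.7375.
  S^{-1} = (1/det) · [[d, -b], [-b, a]] = [[0.0846, 0.0423],
 [0.0423, 0.6878]].

Step 4 — quadratic form (x̄ - mu_0)^T · S^{-1} · (x̄ - mu_0):
  S^{-1} · (x̄ - mu_0) = (-0.186, -1.4264),
  (x̄ - mu_0)^T · [...] = (-1.2)·(-0.186) + (-2)·(-1.4264) = 3.076.

Step 5 — scale by n: T² = 5 · 3.076 = 15.3798.

T² ≈ 15.3798


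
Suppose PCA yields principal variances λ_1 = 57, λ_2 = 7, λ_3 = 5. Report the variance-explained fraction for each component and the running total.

Step 1 — total variance = trace(Sigma) = Σ λ_i = 57 + 7 + 5 = 69.

Step 2 — fraction explained by component i = λ_i / Σ λ:
  PC1: 57/69 = 0.8261
  PC2: 7/69 = 0.1014
  PC3: 5/69 = 0.0725

Step 3 — cumulative fraction after k components = (λ_1 + ... + λ_k) / Σ λ:
  k = 1: 57/69 = 0.8261
  k = 2: (57 + 7)/69 = 64/69 = 0.9275
  k = 3: (57 + 7 + 5)/69 = 69/69 = 1

Summary (fraction, with percent):

explained: PC1 0.8261 (82.61%), PC2 0.1014 (10.14%), PC3 0.0725 (7.25%);  cumulative: 0.8261, 0.9275, 1


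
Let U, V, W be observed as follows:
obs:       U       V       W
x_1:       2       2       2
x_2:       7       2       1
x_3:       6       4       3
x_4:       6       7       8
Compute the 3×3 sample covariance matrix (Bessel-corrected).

Step 1 — column means:
  mean(U) = (2 + 7 + 6 + 6) / 4 = 21/4 = 5.25
  mean(V) = (2 + 2 + 4 + 7) / 4 = 15/4 = 3.75
  mean(W) = (2 + 1 + 3 + 8) / 4 = 14/4 = 3.5

Step 2 — sample covariance S[i,j] = (1/(n-1)) · Σ_k (x_{k,i} - mean_i) · (x_{k,j} - mean_j), with n-1 = 3.
  S[U,U] = ((-3.25)·(-3.25) + (1.75)·(1.75) + (0.75)·(0.75) + (0.75)·(0.75)) / 3 = 14.75/3 = 4.9167
  S[U,V] = ((-3.25)·(-1.75) + (1.75)·(-1.75) + (0.75)·(0.25) + (0.75)·(3.25)) / 3 = 5.25/3 = 1.75
  S[U,W] = ((-3.25)·(-1.5) + (1.75)·(-2.5) + (0.75)·(-0.5) + (0.75)·(4.5)) / 3 = 3.5/3 = 1.1667
  S[V,V] = ((-1.75)·(-1.75) + (-1.75)·(-1.75) + (0.25)·(0.25) + (3.25)·(3.25)) / 3 = 16.75/3 = 5.5833
  S[V,W] = ((-1.75)·(-1.5) + (-1.75)·(-2.5) + (0.25)·(-0.5) + (3.25)·(4.5)) / 3 = 21.5/3 = 7.1667
  S[W,W] = ((-1.5)·(-1.5) + (-2.5)·(-2.5) + (-0.5)·(-0.5) + (4.5)·(4.5)) / 3 = 29/3 = 9.6667

S is symmetric (S[j,i] = S[i,j]). Assembling:

S = [[4.9167, 1.75, 1.1667],
 [1.75, 5.5833, 7.1667],
 [1.1667, 7.1667, 9.6667]]


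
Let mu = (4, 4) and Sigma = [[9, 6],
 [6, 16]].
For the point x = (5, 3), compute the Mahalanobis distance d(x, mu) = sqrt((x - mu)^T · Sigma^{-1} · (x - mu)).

Step 1 — centre the observation: (x - mu) = (1, -1).

Step 2 — invert Sigma. det(Sigma) = 9·16 - (6)² = 108.
  Sigma^{-1} = (1/det) · [[d, -b], [-b, a]] = [[0.1481, -0.0556],
 [-0.0556, 0.0833]].

Step 3 — form the quadratic (x - mu)^T · Sigma^{-1} · (x - mu):
  Sigma^{-1} · (x - mu) = (0.2037, -0.1389).
  (x - mu)^T · [Sigma^{-1} · (x - mu)] = (1)·(0.2037) + (-1)·(-0.1389) = 0.3426.

Step 4 — take square root: d = √(0.3426) ≈ 0.5853.

d(x, mu) = √(0.3426) ≈ 0.5853


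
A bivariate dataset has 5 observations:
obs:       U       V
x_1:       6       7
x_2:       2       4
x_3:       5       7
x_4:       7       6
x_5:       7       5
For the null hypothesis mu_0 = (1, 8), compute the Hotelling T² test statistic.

Step 1 — sample mean vector:
  mean(U) = (6 + 2 + 5 + 7 + 7) / 5 = 27/5 = 5.4
  mean(V) = (7 + 4 + 7 + 6 + 5) / 5 = 29/5 = 5.8
  x̄ = (5.4, 5.8),  deviation x̄ - mu_0 = (5.4, 5.8) - (1, 8) = (4.4, -2.2).

Step 2 — sample covariance matrix, S[i,j] = (1/(n-1)) · Σ_k (x_{k,i} - mean_i) · (x_{k,j} - mean_j), divisor n-1 = 4:
  S[U,U] = ((0.6)·(0.6) + (-3.4)·(-3.4) + (-0.4)·(-0.4) + (1.6)·(1.6) + (1.6)·(1.6)) / 4 = 17.2/4 = 4.3
  S[U,V] = ((0.6)·(1.2) + (-3.4)·(-1.8) + (-0.4)·(1.2) + (1.6)·(0.2) + (1.6)·(-0.8)) / 4 = 5.4/4 = 1.35
  S[V,V] = ((1.2)·(1.2) + (-1.8)·(-1.8) + (1.2)·(1.2) + (0.2)·(0.2) + (-0.8)·(-0.8)) / 4 = 6.8/4 = 1.7
  S = [[4.3, 1.35],
 [1.35, 1.7]].

Step 3 — invert S. det(S) = 4.3·1.7 - (1.35)² = 5.4875.
  S^{-1} = (1/det) · [[d, -b], [-b, a]] = [[0.3098, -0.246],
 [-0.246, 0.7836]].

Step 4 — quadratic form (x̄ - mu_0)^T · S^{-1} · (x̄ - mu_0):
  S^{-1} · (x̄ - mu_0) = (1.9043, -2.8064),
  (x̄ - mu_0)^T · [...] = (4.4)·(1.9043) + (-2.2)·(-2.8064) = 14.5531.

Step 5 — scale by n: T² = 5 · 14.5531 = 72.7654.

T² ≈ 72.7654


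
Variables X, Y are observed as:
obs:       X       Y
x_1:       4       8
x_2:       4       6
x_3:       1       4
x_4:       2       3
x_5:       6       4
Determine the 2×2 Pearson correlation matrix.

Step 1 — column means:
  mean(X) = (4 + 4 + 1 + 2 + 6) / 5 = 17/5 = 3.4
  mean(Y) = (8 + 6 + 4 + 3 + 4) / 5 = 25/5 = 5

Step 2 — sample variances and covariances s[i,j] = (1/(n-1)) · Σ_k (x_{k,i} - mean_i) · (x_{k,j} - mean_j), with n-1 = 4:
  s[X,X] = ((0.6)·(0.6) + (0.6)·(0.6) + (-2.4)·(-2.4) + (-1.4)·(-1.4) + (2.6)·(2.6)) / 4 = 15.2/4 = 3.8
  s[X,Y] = ((0.6)·(3) + (0.6)·(1) + (-2.4)·(-1) + (-1.4)·(-2) + (2.6)·(-1)) / 4 = 5/4 = 1.25
  s[Y,Y] = ((3)·(3) + (1)·(1) + (-1)·(-1) + (-2)·(-2) + (-1)·(-1)) / 4 = 16/4 = 4
  Sample standard deviations s_i = √(s[i,i]):
  s(X) = √(3.8) = 1.9494
  s(Y) = √(4) = 2

Step 3 — r_{ij} = s_{ij} / (s_i · s_j):
  r[X,X] = 1 (diagonal).
  r[X,Y] = 1.25 / (1.9494 · 2) = 1.25 / 3.8987 = 0.3206
  r[Y,Y] = 1 (diagonal).

R is symmetric with unit diagonal. Assembling:

R = [[1, 0.3206],
 [0.3206, 1]]


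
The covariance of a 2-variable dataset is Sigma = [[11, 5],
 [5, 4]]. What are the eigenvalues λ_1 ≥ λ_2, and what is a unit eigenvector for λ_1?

Step 1 — characteristic polynomial of 2×2 Sigma:
  det(Sigma - λI) = λ² - trace · λ + det = 0.
  trace = 11 + 4 = 15, det = 11·4 - (5)² = 19.
Step 2 — discriminant:
  Δ = trace² - 4·det = 225 - 76 = 149.
Step 3 — eigenvalues:
  λ = (trace ± √Δ)/2 = (15 ± 12.2066)/2,
  λ_1 = 13.6033,  λ_2 = 1.3967.

Step 4 — unit eigenvector for λ_1: solve (Sigma - λ_1 I)v = 0. First row:
  (11 - 13.6033)·v_x + (5)·v_y = 0, i.e. (-2.6033)·v_x + (5)·v_y = 0,
  so v ∝ (b, λ_1 - a) = (5, 2.6033) = u.
  ||u|| = √((5)² + (2.6033)²) = √(31.7771) ≈ 5.6371,
  v_1 = u/||u|| ≈ (0.887, 0.4618) (||v_1|| = 1).

λ_1 = 13.6033,  λ_2 = 1.3967;  v_1 ≈ (0.887, 0.4618)


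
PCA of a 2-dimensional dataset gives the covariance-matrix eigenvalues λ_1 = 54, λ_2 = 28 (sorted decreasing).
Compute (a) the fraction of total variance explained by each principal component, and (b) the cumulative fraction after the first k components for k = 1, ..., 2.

Step 1 — total variance = trace(Sigma) = Σ λ_i = 54 + 28 = 82.

Step 2 — fraction explained by component i = λ_i / Σ λ:
  PC1: 54/82 = 0.6585
  PC2: 28/82 = 0.3415

Step 3 — cumulative fraction after k components = (λ_1 + ... + λ_k) / Σ λ:
  k = 1: 54/82 = 0.6585
  k = 2: (54 + 28)/82 = 82/82 = 1

Summary (fraction, with percent):

explained: PC1 0.6585 (65.85%), PC2 0.3415 (34.15%);  cumulative: 0.6585, 1


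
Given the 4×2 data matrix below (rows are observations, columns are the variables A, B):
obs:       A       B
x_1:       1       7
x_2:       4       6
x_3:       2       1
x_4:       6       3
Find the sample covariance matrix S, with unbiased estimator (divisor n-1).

Step 1 — column means:
  mean(A) = (1 + 4 + 2 + 6) / 4 = 13/4 = 3.25
  mean(B) = (7 + 6 + 1 + 3) / 4 = 17/4 = 4.25

Step 2 — sample covariance S[i,j] = (1/(n-1)) · Σ_k (x_{k,i} - mean_i) · (x_{k,j} - mean_j), with n-1 = 3.
  S[A,A] = ((-2.25)·(-2.25) + (0.75)·(0.75) + (-1.25)·(-1.25) + (2.75)·(2.75)) / 3 = 14.75/3 = 4.9167
  S[A,B] = ((-2.25)·(2.75) + (0.75)·(1.75) + (-1.25)·(-3.25) + (2.75)·(-1.25)) / 3 = -4.25/3 = -1.4167
  S[B,B] = ((2.75)·(2.75) + (1.75)·(1.75) + (-3.25)·(-3.25) + (-1.25)·(-1.25)) / 3 = 22.75/3 = 7.5833

S is symmetric (S[j,i] = S[i,j]). Assembling:

S = [[4.9167, -1.4167],
 [-1.4167, 7.5833]]


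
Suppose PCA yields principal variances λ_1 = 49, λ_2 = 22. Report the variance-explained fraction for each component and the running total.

Step 1 — total variance = trace(Sigma) = Σ λ_i = 49 + 22 = 71.

Step 2 — fraction explained by component i = λ_i / Σ λ:
  PC1: 49/71 = 0.6901
  PC2: 22/71 = 0.3099

Step 3 — cumulative fraction after k components = (λ_1 + ... + λ_k) / Σ λ:
  k = 1: 49/71 = 0.6901
  k = 2: (49 + 22)/71 = 71/71 = 1

Summary (fraction, with percent):

explained: PC1 0.6901 (69.01%), PC2 0.3099 (30.99%);  cumulative: 0.6901, 1


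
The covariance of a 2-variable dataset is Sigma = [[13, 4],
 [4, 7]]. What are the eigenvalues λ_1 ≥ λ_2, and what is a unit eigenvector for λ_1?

Step 1 — characteristic polynomial of 2×2 Sigma:
  det(Sigma - λI) = λ² - trace · λ + det = 0.
  trace = 13 + 7 = 20, det = 13·7 - (4)² = 75.
Step 2 — discriminant:
  Δ = trace² - 4·det = 400 - 300 = 100.
Step 3 — eigenvalues:
  λ = (trace ± √Δ)/2 = (20 ± 10)/2,
  λ_1 = 15,  λ_2 = 5.

Step 4 — unit eigenvector for λ_1: solve (Sigma - λ_1 I)v = 0. First row:
  (13 - 15)·v_x + (4)·v_y = 0, i.e. (-2)·v_x + (4)·v_y = 0,
  so v ∝ (b, λ_1 - a) = (4, 2) = u.
  ||u|| = √((4)² + (2)²) = √(20) ≈ 4.4721,
  v_1 = u/||u|| ≈ (0.8944, 0.4472) (||v_1|| = 1).

λ_1 = 15,  λ_2 = 5;  v_1 ≈ (0.8944, 0.4472)


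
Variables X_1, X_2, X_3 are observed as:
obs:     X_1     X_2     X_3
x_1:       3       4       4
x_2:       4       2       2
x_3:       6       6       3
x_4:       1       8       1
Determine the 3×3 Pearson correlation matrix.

Step 1 — column means:
  mean(X_1) = (3 + 4 + 6 + 1) / 4 = 14/4 = 3.5
  mean(X_2) = (4 + 2 + 6 + 8) / 4 = 20/4 = 5
  mean(X_3) = (4 + 2 + 3 + 1) / 4 = 10/4 = 2.5

Step 2 — sample variances and covariances s[i,j] = (1/(n-1)) · Σ_k (x_{k,i} - mean_i) · (x_{k,j} - mean_j), with n-1 = 3:
  s[X_1,X_1] = ((-0.5)·(-0.5) + (0.5)·(0.5) + (2.5)·(2.5) + (-2.5)·(-2.5)) / 3 = 13/3 = 4.3333
  s[X_1,X_2] = ((-0.5)·(-1) + (0.5)·(-3) + (2.5)·(1) + (-2.5)·(3)) / 3 = -6/3 = -2
  s[X_1,X_3] = ((-0.5)·(1.5) + (0.5)·(-0.5) + (2.5)·(0.5) + (-2.5)·(-1.5)) / 3 = 4/3 = 1.3333
  s[X_2,X_2] = ((-1)·(-1) + (-3)·(-3) + (1)·(1) + (3)·(3)) / 3 = 20/3 = 6.6667
  s[X_2,X_3] = ((-1)·(1.5) + (-3)·(-0.5) + (1)·(0.5) + (3)·(-1.5)) / 3 = -4/3 = -1.3333
  s[X_3,X_3] = ((1.5)·(1.5) + (-0.5)·(-0.5) + (0.5)·(0.5) + (-1.5)·(-1.5)) / 3 = 5/3 = 1.6667
  Sample standard deviations s_i = √(s[i,i]):
  s(X_1) = √(4.3333) = 2.0817
  s(X_2) = √(6.6667) = 2.582
  s(X_3) = √(1.6667) = 1.291

Step 3 — r_{ij} = s_{ij} / (s_i · s_j):
  r[X_1,X_1] = 1 (diagonal).
  r[X_1,X_2] = -2 / (2.0817 · 2.582) = -2 / 5.3748 = -0.3721
  r[X_1,X_3] = 1.3333 / (2.0817 · 1.291) = 1.3333 / 2.6874 = 0.4961
  r[X_2,X_2] = 1 (diagonal).
  r[X_2,X_3] = -1.3333 / (2.582 · 1.291) = -1.3333 / 3.3333 = -0.4
  r[X_3,X_3] = 1 (diagonal).

R is symmetric with unit diagonal. Assembling:

R = [[1, -0.3721, 0.4961],
 [-0.3721, 1, -0.4],
 [0.4961, -0.4, 1]]


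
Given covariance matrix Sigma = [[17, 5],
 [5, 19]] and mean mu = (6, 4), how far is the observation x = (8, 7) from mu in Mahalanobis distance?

Step 1 — centre the observation: (x - mu) = (2, 3).

Step 2 — invert Sigma. det(Sigma) = 17·19 - (5)² = 298.
  Sigma^{-1} = (1/det) · [[d, -b], [-b, a]] = [[0.0638, -0.0168],
 [-0.0168, 0.057]].

Step 3 — form the quadratic (x - mu)^T · Sigma^{-1} · (x - mu):
  Sigma^{-1} · (x - mu) = (0.0772, 0.1376).
  (x - mu)^T · [Sigma^{-1} · (x - mu)] = (2)·(0.0772) + (3)·(0.1376) = 0.5671.

Step 4 — take square root: d = √(0.5671) ≈ 0.7531.

d(x, mu) = √(0.5671) ≈ 0.7531


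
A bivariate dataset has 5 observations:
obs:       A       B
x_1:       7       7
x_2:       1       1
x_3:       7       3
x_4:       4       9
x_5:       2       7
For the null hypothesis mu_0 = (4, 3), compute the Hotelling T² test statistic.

Step 1 — sample mean vector:
  mean(A) = (7 + 1 + 7 + 4 + 2) / 5 = 21/5 = 4.2
  mean(B) = (7 + 1 + 3 + 9 + 7) / 5 = 27/5 = 5.4
  x̄ = (4.2, 5.4),  deviation x̄ - mu_0 = (4.2, 5.4) - (4, 3) = (0.2, 2.4).

Step 2 — sample covariance matrix, S[i,j] = (1/(n-1)) · Σ_k (x_{k,i} - mean_i) · (x_{k,j} - mean_j), divisor n-1 = 4:
  S[A,A] = ((2.8)·(2.8) + (-3.2)·(-3.2) + (2.8)·(2.8) + (-0.2)·(-0.2) + (-2.2)·(-2.2)) / 4 = 30.8/4 = 7.7
  S[A,B] = ((2.8)·(1.6) + (-3.2)·(-4.4) + (2.8)·(-2.4) + (-0.2)·(3.6) + (-2.2)·(1.6)) / 4 = 7.6/4 = 1.9
  S[B,B] = ((1.6)·(1.6) + (-4.4)·(-4.4) + (-2.4)·(-2.4) + (3.6)·(3.6) + (1.6)·(1.6)) / 4 = 43.2/4 = 10.8
  S = [[7.7, 1.9],
 [1.9, 10.8]].

Step 3 — invert S. det(S) = 7.7·10.8 - (1.9)² = 79.55.
  S^{-1} = (1/det) · [[d, -b], [-b, a]] = [[0.1358, -0.0239],
 [-0.0239, 0.0968]].

Step 4 — quadratic form (x̄ - mu_0)^T · S^{-1} · (x̄ - mu_0):
  S^{-1} · (x̄ - mu_0) = (-0.0302, 0.2275),
  (x̄ - mu_0)^T · [...] = (0.2)·(-0.0302) + (2.4)·(0.2275) = 0.54.

Step 5 — scale by n: T² = 5 · 0.54 = 2.7002.

T² ≈ 2.7002


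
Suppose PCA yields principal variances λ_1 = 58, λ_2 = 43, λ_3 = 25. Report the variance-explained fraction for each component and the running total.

Step 1 — total variance = trace(Sigma) = Σ λ_i = 58 + 43 + 25 = 126.

Step 2 — fraction explained by component i = λ_i / Σ λ:
  PC1: 58/126 = 0.4603
  PC2: 43/126 = 0.3413
  PC3: 25/126 = 0.1984

Step 3 — cumulative fraction after k components = (λ_1 + ... + λ_k) / Σ λ:
  k = 1: 58/126 = 0.4603
  k = 2: (58 + 43)/126 = 101/126 = 0.8016
  k = 3: (58 + 43 + 25)/126 = 126/126 = 1

Summary (fraction, with percent):

explained: PC1 0.4603 (46.03%), PC2 0.3413 (34.13%), PC3 0.1984 (19.84%);  cumulative: 0.4603, 0.8016, 1


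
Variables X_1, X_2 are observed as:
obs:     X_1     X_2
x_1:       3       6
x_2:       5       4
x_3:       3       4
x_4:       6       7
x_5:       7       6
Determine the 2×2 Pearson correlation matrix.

Step 1 — column means:
  mean(X_1) = (3 + 5 + 3 + 6 + 7) / 5 = 24/5 = 4.8
  mean(X_2) = (6 + 4 + 4 + 7 + 6) / 5 = 27/5 = 5.4

Step 2 — sample variances and covariances s[i,j] = (1/(n-1)) · Σ_k (x_{k,i} - mean_i) · (x_{k,j} - mean_j), with n-1 = 4:
  s[X_1,X_1] = ((-1.8)·(-1.8) + (0.2)·(0.2) + (-1.8)·(-1.8) + (1.2)·(1.2) + (2.2)·(2.2)) / 4 = 12.8/4 = 3.2
  s[X_1,X_2] = ((-1.8)·(0.6) + (0.2)·(-1.4) + (-1.8)·(-1.4) + (1.2)·(1.6) + (2.2)·(0.6)) / 4 = 4.4/4 = 1.1
  s[X_2,X_2] = ((0.6)·(0.6) + (-1.4)·(-1.4) + (-1.4)·(-1.4) + (1.6)·(1.6) + (0.6)·(0.6)) / 4 = 7.2/4 = 1.8
  Sample standard deviations s_i = √(s[i,i]):
  s(X_1) = √(3.2) = 1.7889
  s(X_2) = √(1.8) = 1.3416

Step 3 — r_{ij} = s_{ij} / (s_i · s_j):
  r[X_1,X_1] = 1 (diagonal).
  r[X_1,X_2] = 1.1 / (1.7889 · 1.3416) = 1.1 / 2.4 = 0.4583
  r[X_2,X_2] = 1 (diagonal).

R is symmetric with unit diagonal. Assembling:

R = [[1, 0.4583],
 [0.4583, 1]]


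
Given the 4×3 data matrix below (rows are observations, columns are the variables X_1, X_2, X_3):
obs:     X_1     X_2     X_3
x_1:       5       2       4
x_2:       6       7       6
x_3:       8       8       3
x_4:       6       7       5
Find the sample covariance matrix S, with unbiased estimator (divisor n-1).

Step 1 — column means:
  mean(X_1) = (5 + 6 + 8 + 6) / 4 = 25/4 = 6.25
  mean(X_2) = (2 + 7 + 8 + 7) / 4 = 24/4 = 6
  mean(X_3) = (4 + 6 + 3 + 5) / 4 = 18/4 = 4.5

Step 2 — sample covariance S[i,j] = (1/(n-1)) · Σ_k (x_{k,i} - mean_i) · (x_{k,j} - mean_j), with n-1 = 3.
  S[X_1,X_1] = ((-1.25)·(-1.25) + (-0.25)·(-0.25) + (1.75)·(1.75) + (-0.25)·(-0.25)) / 3 = 4.75/3 = 1.5833
  S[X_1,X_2] = ((-1.25)·(-4) + (-0.25)·(1) + (1.75)·(2) + (-0.25)·(1)) / 3 = 8/3 = 2.6667
  S[X_1,X_3] = ((-1.25)·(-0.5) + (-0.25)·(1.5) + (1.75)·(-1.5) + (-0.25)·(0.5)) / 3 = -2.5/3 = -0.8333
  S[X_2,X_2] = ((-4)·(-4) + (1)·(1) + (2)·(2) + (1)·(1)) / 3 = 22/3 = 7.3333
  S[X_2,X_3] = ((-4)·(-0.5) + (1)·(1.5) + (2)·(-1.5) + (1)·(0.5)) / 3 = 1/3 = 0.3333
  S[X_3,X_3] = ((-0.5)·(-0.5) + (1.5)·(1.5) + (-1.5)·(-1.5) + (0.5)·(0.5)) / 3 = 5/3 = 1.6667

S is symmetric (S[j,i] = S[i,j]). Assembling:

S = [[1.5833, 2.6667, -0.8333],
 [2.6667, 7.3333, 0.3333],
 [-0.8333, 0.3333, 1.6667]]
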